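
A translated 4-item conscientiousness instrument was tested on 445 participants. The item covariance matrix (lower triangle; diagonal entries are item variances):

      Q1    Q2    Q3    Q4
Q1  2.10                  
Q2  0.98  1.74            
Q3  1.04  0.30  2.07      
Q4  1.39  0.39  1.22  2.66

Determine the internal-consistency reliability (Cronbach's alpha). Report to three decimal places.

Σσ²ᵢ = 2.10 + 1.74 + 2.07 + 2.66 = 8.57
Σ_{i<j} σ_ij = 5.32
σ²_T = 8.57 + 2 × 5.32 = 19.21
α = (k/(k−1))·(1 − Σσ²ᵢ/σ²_T) = (4/3)·(1 − 8.57/19.21) = 0.739

α = 0.739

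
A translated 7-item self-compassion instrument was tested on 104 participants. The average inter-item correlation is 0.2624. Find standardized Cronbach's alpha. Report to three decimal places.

Standardized α = k·r̄ / (1 + (k−1)·r̄) = 7 × 0.2624 / (1 + 6 × 0.2624)
  = 1.8368 / 2.5744 = 0.713

α = 0.713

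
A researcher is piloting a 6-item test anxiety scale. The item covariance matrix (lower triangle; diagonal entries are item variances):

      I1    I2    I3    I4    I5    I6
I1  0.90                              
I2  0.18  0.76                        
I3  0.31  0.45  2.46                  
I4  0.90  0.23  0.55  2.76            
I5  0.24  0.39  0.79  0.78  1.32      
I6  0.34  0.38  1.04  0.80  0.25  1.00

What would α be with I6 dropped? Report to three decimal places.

Remaining items: I1, I2, I3, I4, I5 (k = 5).
Σσ²ᵢ = 0.90 + 0.76 + 2.46 + 2.76 + 1.32 = 8.20
σ²_T = 8.20 + 2 × 4.82 = 17.84
α (item deleted) = (5/4)·(1 − 8.20/17.84) = 0.675

α = 0.675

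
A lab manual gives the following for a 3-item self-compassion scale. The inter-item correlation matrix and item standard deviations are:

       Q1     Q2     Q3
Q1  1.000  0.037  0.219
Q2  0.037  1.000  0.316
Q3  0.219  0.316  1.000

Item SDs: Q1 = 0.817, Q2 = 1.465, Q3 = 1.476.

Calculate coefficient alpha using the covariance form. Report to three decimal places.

Σσ²ᵢ = 0.817² + 1.465² + 1.476² = 4.9923
Covariances σ_ij = r_ij · s_i · s_j:
  σ(Q1,Q2) = 0.037 × 0.817 × 1.465 = 0.0443
  σ(Q1,Q3) = 0.219 × 0.817 × 1.476 = 0.2641
  σ(Q2,Q3) = 0.316 × 1.465 × 1.476 = 0.6833
σ²_T = Σσ²ᵢ + 2·Σσ_ij = 4.9923 + 2 × 0.9917 = 6.9757
α = (3/2)·(1 − 4.9923/6.9757) = 0.426

coefficient alpha = 0.426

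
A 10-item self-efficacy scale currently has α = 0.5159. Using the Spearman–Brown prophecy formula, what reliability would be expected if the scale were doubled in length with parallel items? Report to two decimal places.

Length factor m = 2
α' = m·α / (1 + (m−1)·α)
   = 2 × 0.5159 / (1 + (2 − 1) × 0.5159)
   = 1.0318 / 1.5159 = 0.68

predicted reliability = 0.68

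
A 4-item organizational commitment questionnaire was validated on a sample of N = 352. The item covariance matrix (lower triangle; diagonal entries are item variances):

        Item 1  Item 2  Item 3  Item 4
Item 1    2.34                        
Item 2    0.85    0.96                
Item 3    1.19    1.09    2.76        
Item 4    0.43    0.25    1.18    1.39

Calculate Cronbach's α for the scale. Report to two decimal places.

α = 0.76

ΣVar(i) = 2.34 + 0.96 + 2.76 + 1.39 = 7.45
Σ_{i<j} σ_ij = 4.99
total variance = 7.45 + 2 × 4.99 = 17.43
α = (k/(k−1))·(1 − ΣVar(i)/total variance) = (4/3)·(1 − 7.45/17.43) = 0.76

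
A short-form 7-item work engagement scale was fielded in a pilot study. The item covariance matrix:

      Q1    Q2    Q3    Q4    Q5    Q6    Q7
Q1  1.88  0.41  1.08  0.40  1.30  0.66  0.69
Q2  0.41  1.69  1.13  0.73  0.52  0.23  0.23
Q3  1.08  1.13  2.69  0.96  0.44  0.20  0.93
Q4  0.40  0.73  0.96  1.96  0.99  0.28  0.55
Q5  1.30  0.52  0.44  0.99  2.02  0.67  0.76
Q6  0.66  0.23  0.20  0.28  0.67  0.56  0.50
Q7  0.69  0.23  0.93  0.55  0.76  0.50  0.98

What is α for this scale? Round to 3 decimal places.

α = 0.815

ΣVar(i) = 1.88 + 1.69 + 2.69 + 1.96 + 2.02 + 0.56 + 0.98 = 11.78
Sum of the distinct covariances = 13.66
σ²_total = 11.78 + 2 × 13.66 = 39.10
α = (k/(k−1))·(1 − ΣVar(i)/σ²_total) = (7/6)·(1 − 11.78/39.10) = 0.815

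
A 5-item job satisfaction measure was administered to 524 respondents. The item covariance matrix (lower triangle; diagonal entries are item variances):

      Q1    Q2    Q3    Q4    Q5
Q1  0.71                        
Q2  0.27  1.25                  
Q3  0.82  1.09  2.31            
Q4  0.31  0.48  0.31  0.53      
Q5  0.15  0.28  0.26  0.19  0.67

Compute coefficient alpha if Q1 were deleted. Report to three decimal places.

α = 0.697

Remaining items: Q2, Q3, Q4, Q5 (k = 4).
ΣVar(i) = 1.25 + 2.31 + 0.53 + 0.67 = 4.76
Var(T) = 4.76 + 2 × 2.61 = 9.98
α (item deleted) = (4/3)·(1 − 4.76/9.98) = 0.697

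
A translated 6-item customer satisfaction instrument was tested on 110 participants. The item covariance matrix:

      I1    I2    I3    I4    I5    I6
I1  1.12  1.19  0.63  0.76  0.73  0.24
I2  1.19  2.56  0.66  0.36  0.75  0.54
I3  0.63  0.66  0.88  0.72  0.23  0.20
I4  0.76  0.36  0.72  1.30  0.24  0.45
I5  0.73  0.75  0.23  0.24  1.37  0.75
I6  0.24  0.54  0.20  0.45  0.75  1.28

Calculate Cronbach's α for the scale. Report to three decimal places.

Cronbach's α = 0.798

sum of item variances = 1.12 + 2.56 + 0.88 + 1.30 + 1.37 + 1.28 = 8.51
Sum of off-diagonal covariances = 8.45
total variance = 8.51 + 2 × 8.45 = 25.41
α = (k/(k−1))·(1 − sum of item variances/total variance) = (6/5)·(1 − 8.51/25.41) = 0.798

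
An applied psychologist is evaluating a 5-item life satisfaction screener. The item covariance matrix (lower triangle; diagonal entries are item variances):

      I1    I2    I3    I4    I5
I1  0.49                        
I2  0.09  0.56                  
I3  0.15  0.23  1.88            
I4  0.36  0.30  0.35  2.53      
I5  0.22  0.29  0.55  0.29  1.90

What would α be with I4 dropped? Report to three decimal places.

Remaining items: I1, I2, I3, I5 (k = 4).
ΣVar(i) = 0.49 + 0.56 + 1.88 + 1.90 = 4.83
total variance = 4.83 + 2 × 1.53 = 7.89
α (item deleted) = (4/3)·(1 − 4.83/7.89) = 0.517

α = 0.517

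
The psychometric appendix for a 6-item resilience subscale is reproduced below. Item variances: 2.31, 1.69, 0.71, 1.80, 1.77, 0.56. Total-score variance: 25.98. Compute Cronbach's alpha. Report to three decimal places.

Σσ²ᵢ = 2.31 + 1.69 + 0.71 + 1.80 + 1.77 + 0.56 = 8.84
α = (k/(k−1))·(1 − Σσ²ᵢ/σ²_total) = (6/5)·(1 − 8.84/25.98) = 0.792

α = 0.792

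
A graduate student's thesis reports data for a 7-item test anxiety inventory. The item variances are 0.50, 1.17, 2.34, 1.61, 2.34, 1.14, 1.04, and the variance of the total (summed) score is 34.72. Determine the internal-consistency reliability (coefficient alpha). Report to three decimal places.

coefficient alpha = 0.826

sum of item variances = 0.50 + 1.17 + 2.34 + 1.61 + 2.34 + 1.14 + 1.04 = 10.14
α = (k/(k−1))·(1 − sum of item variances/Var(T)) = (7/6)·(1 − 10.14/34.72) = 0.826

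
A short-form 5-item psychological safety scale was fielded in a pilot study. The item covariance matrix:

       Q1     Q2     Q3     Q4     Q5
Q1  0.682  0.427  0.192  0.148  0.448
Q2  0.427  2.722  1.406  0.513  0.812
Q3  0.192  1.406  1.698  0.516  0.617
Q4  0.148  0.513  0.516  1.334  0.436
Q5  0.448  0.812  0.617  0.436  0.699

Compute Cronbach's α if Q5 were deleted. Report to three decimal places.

α = 0.665

Remaining items: Q1, Q2, Q3, Q4 (k = 4).
sum of item variances = 0.682 + 2.722 + 1.698 + 1.334 = 6.436
σ²_total = 6.436 + 2 × 3.202 = 12.840
α (item deleted) = (4/3)·(1 − 6.436/12.840) = 0.665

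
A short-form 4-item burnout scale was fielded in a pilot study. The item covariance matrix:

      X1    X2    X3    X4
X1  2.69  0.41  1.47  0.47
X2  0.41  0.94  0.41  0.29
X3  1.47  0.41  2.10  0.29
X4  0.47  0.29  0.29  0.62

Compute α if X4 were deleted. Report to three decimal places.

Remaining items: X1, X2, X3 (k = 3).
Σσᵢ² = 2.69 + 0.94 + 2.10 = 5.73
Var(T) = 5.73 + 2 × 2.29 = 10.31
α (item deleted) = (3/2)·(1 − 5.73/10.31) = 0.666

α = 0.666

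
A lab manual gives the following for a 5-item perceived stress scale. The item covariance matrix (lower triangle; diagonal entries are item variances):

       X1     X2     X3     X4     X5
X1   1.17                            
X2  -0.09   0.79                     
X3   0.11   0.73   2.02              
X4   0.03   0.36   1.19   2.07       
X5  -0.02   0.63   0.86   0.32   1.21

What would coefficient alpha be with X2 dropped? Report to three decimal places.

coefficient alpha = 0.580

Remaining items: X1, X3, X4, X5 (k = 4).
ΣVar(i) = 1.17 + 2.02 + 2.07 + 1.21 = 6.47
Var(T) = 6.47 + 2 × 2.49 = 11.45
α (item deleted) = (4/3)·(1 − 6.47/11.45) = 0.580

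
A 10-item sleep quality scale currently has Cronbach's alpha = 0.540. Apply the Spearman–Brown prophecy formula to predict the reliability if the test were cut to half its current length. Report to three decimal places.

Length factor m = 1/2
α' = m·α / (1 − (1−m)·α)
   = 1/2 × 0.540 / (1 − (1 − 1/2) × 0.540)
   = 0.2700 / 0.7300 = 0.370

predicted reliability = 0.370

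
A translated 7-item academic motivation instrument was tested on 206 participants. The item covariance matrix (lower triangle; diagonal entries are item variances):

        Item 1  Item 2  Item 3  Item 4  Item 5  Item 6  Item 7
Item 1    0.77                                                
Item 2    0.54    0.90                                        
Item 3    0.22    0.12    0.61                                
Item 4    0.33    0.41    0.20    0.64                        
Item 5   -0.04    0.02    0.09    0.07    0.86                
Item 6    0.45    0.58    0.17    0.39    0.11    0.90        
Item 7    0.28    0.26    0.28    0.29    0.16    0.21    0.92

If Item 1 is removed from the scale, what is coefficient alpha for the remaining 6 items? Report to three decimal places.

Remaining items: Item 2, Item 3, Item 4, Item 5, Item 6, Item 7 (k = 6).
sum of item variances = 0.90 + 0.61 + 0.64 + 0.86 + 0.90 + 0.92 = 4.83
σ²_T = 4.83 + 2 × 3.36 = 11.55
α (item deleted) = (6/5)·(1 − 4.83/11.55) = 0.698

coefficient alpha = 0.698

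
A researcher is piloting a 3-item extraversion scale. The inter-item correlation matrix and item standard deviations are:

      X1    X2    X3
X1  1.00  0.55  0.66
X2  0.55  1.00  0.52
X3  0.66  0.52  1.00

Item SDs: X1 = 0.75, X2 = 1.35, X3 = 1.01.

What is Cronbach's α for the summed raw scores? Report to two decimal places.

α = 0.76

Σσ²ᵢ = 0.75² + 1.35² + 1.01² = 3.4051
Covariances σ_ij = r_ij · s_i · s_j:
  σ(X1,X2) = 0.55 × 0.75 × 1.35 = 0.5569
  σ(X1,X3) = 0.66 × 0.75 × 1.01 = 0.5000
  σ(X2,X3) = 0.52 × 1.35 × 1.01 = 0.7090
σ²_T = Σσ²ᵢ + 2·Σσ_ij = 3.4051 + 2 × 1.7659 = 6.9369
α = (3/2)·(1 − 3.4051/6.9369) = 0.76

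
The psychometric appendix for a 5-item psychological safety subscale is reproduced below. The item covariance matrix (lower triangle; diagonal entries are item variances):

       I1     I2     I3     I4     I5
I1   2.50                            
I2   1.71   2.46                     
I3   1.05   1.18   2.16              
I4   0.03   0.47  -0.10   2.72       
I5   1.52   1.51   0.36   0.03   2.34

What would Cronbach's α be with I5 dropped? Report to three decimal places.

Remaining items: I1, I2, I3, I4 (k = 4).
ΣVar(i) = 2.50 + 2.46 + 2.16 + 2.72 = 9.84
total variance = 9.84 + 2 × 4.34 = 18.52
α (item deleted) = (4/3)·(1 − 9.84/18.52) = 0.625

α = 0.625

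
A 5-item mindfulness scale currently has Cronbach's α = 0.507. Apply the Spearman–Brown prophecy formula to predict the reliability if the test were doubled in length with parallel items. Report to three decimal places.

Length factor m = 2
α' = m·α / (1 + (m−1)·α)
   = 2 × 0.507 / (1 + (2 − 1) × 0.507)
   = 1.0140 / 1.5070 = 0.673

predicted reliability = 0.673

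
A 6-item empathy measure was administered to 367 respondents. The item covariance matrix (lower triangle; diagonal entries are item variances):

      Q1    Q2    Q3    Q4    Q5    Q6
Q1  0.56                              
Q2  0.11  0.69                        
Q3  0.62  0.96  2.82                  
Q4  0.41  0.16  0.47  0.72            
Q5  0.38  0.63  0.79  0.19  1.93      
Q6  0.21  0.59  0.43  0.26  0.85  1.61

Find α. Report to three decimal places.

α = 0.755

ΣVar(i) = 0.56 + 0.69 + 2.82 + 0.72 + 1.93 + 1.61 = 8.33
Sum of off-diagonal covariances = 7.06
total variance = 8.33 + 2 × 7.06 = 22.45
α = (k/(k−1))·(1 − ΣVar(i)/total variance) = (6/5)·(1 − 8.33/22.45) = 0.755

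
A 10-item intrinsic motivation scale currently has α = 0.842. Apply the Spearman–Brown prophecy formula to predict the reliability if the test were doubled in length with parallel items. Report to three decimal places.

Length factor m = 2
α' = m·α / (1 + (m−1)·α)
   = 2 × 0.842 / (1 + (2 − 1) × 0.842)
   = 1.6840 / 1.8420 = 0.914

predicted reliability = 0.914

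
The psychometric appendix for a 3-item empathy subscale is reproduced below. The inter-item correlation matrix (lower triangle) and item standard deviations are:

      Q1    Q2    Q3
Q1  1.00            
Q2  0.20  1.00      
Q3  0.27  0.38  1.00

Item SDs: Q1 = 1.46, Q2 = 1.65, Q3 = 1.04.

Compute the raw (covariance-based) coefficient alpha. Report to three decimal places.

Σσ²ᵢ = 1.46² + 1.65² + 1.04² = 5.9357
Covariances σ_ij = r_ij · s_i · s_j:
  σ(Q1,Q2) = 0.20 × 1.46 × 1.65 = 0.4818
  σ(Q1,Q3) = 0.27 × 1.46 × 1.04 = 0.4100
  σ(Q2,Q3) = 0.38 × 1.65 × 1.04 = 0.6521
σ²_T = Σσ²ᵢ + 2·Σσ_ij = 5.9357 + 2 × 1.5439 = 9.0235
α = (3/2)·(1 − 5.9357/9.0235) = 0.513

coefficient alpha = 0.513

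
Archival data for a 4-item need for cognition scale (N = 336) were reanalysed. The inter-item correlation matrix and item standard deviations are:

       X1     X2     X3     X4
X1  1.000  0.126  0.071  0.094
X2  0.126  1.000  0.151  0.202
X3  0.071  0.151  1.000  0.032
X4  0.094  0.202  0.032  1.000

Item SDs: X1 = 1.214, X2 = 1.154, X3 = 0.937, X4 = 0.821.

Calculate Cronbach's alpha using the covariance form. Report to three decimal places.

Σσ²ᵢ = 1.214² + 1.154² + 0.937² + 0.821² = 4.3575
Covariances σ_ij = r_ij · s_i · s_j:
  σ(X1,X2) = 0.126 × 1.214 × 1.154 = 0.1765
  σ(X1,X3) = 0.071 × 1.214 × 0.937 = 0.0808
  σ(X1,X4) = 0.094 × 1.214 × 0.821 = 0.0937
  σ(X2,X3) = 0.151 × 1.154 × 0.937 = 0.1633
  σ(X2,X4) = 0.202 × 1.154 × 0.821 = 0.1914
  σ(X3,X4) = 0.032 × 0.937 × 0.821 = 0.0246
σ²_T = Σσ²ᵢ + 2·Σσ_ij = 4.3575 + 2 × 0.7303 = 5.8181
α = (4/3)·(1 − 4.3575/5.8181) = 0.335

Cronbach's alpha = 0.335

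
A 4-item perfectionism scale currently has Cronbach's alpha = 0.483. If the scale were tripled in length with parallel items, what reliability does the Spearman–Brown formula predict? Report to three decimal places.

predicted reliability = 0.737

Length factor m = 3
α' = m·α / (1 + (m−1)·α)
   = 3 × 0.483 / (1 + (3 − 1) × 0.483)
   = 1.4490 / 1.9660 = 0.737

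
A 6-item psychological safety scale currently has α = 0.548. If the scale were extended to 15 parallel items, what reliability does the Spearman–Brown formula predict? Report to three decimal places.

Length factor m = 15/6 = 2.5000
α' = m·α / (1 + (m−1)·α)
   = 15/6 × 0.548 / (1 + (15/6 − 1) × 0.548)
   = 1.3700 / 1.8220 = 0.752

predicted reliability = 0.752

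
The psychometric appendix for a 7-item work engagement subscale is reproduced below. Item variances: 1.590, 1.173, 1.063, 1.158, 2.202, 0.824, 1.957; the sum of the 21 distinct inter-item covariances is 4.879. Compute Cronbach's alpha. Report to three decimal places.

Cronbach's alpha = 0.577

sum of item variances = 1.590 + 1.173 + 1.063 + 1.158 + 2.202 + 0.824 + 1.957 = 9.967
Sum of distinct covariances = 4.879
σ²_total = sum of item variances + 2·Σcov = 9.967 + 2 × 4.879 = 19.725
α = (7/6)·(1 − 9.967/19.725) = 0.577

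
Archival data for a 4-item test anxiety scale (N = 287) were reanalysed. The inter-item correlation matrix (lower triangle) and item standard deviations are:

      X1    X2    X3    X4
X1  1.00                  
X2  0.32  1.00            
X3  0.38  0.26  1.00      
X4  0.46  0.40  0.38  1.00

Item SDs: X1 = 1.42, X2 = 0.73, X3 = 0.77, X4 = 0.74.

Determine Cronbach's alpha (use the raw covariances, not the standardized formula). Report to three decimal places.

Cronbach's alpha = 0.660

Σσ²ᵢ = 1.42² + 0.73² + 0.77² + 0.74² = 3.6898
Covariances σ_ij = r_ij · s_i · s_j:
  σ(X1,X2) = 0.32 × 1.42 × 0.73 = 0.3317
  σ(X1,X3) = 0.38 × 1.42 × 0.77 = 0.4155
  σ(X1,X4) = 0.46 × 1.42 × 0.74 = 0.4834
  σ(X2,X3) = 0.26 × 0.73 × 0.77 = 0.1461
  σ(X2,X4) = 0.40 × 0.73 × 0.74 = 0.2161
  σ(X3,X4) = 0.38 × 0.77 × 0.74 = 0.2165
σ²_T = Σσ²ᵢ + 2·Σσ_ij = 3.6898 + 2 × 1.8093 = 7.3084
α = (4/3)·(1 − 3.6898/7.3084) = 0.660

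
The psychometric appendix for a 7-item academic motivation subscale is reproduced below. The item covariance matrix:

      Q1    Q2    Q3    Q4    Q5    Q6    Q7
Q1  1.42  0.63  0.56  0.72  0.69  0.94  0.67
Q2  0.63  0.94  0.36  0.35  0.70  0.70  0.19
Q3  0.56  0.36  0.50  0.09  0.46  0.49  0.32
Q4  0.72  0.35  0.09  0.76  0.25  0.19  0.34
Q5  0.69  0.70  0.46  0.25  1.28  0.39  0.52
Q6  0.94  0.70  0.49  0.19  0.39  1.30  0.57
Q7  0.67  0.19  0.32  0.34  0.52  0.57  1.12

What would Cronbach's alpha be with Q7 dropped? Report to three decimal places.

Remaining items: Q1, Q2, Q3, Q4, Q5, Q6 (k = 6).
sum of item variances = 1.42 + 0.94 + 0.50 + 0.76 + 1.28 + 1.30 = 6.20
total variance = 6.20 + 2 × 7.52 = 21.24
α (item deleted) = (6/5)·(1 − 6.20/21.24) = 0.850

α = 0.850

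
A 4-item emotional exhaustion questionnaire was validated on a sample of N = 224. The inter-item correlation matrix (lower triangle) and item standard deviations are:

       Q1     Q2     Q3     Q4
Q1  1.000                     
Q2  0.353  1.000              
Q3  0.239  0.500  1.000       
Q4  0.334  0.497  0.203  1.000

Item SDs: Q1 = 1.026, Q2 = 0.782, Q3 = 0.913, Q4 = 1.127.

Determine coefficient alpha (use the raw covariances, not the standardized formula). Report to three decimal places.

coefficient alpha = 0.669

Σσ²ᵢ = 1.026² + 0.782² + 0.913² + 1.127² = 3.7679
Covariances σ_ij = r_ij · s_i · s_j:
  σ(Q1,Q2) = 0.353 × 1.026 × 0.782 = 0.2832
  σ(Q1,Q3) = 0.239 × 1.026 × 0.913 = 0.2239
  σ(Q1,Q4) = 0.334 × 1.026 × 1.127 = 0.3862
  σ(Q2,Q3) = 0.500 × 0.782 × 0.913 = 0.3570
  σ(Q2,Q4) = 0.497 × 0.782 × 1.127 = 0.4380
  σ(Q3,Q4) = 0.203 × 0.913 × 1.127 = 0.2089
σ²_T = Σσ²ᵢ + 2·Σσ_ij = 3.7679 + 2 × 1.8972 = 7.5623
α = (4/3)·(1 − 3.7679/7.5623) = 0.669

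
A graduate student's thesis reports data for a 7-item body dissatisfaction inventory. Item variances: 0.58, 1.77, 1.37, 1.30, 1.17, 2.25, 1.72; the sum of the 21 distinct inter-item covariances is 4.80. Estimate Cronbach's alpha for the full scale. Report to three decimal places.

sum of item variances = 0.58 + 1.77 + 1.37 + 1.30 + 1.17 + 2.25 + 1.72 = 10.16
Sum of distinct covariances = 4.80
Var(T) = sum of item variances + 2·Σcov = 10.16 + 2 × 4.80 = 19.76
α = (7/6)·(1 − 10.16/19.76) = 0.567

α = 0.567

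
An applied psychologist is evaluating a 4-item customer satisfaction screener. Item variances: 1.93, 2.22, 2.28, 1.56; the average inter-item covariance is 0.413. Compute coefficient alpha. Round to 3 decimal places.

Σσᵢ² = 1.93 + 2.22 + 2.28 + 1.56 = 7.99
Sum of the 6 distinct covariances = 6 × 0.413 = 2.478
Var(T) = Σσᵢ² + 2·Σcov = 7.99 + 2 × 2.478 = 12.946
α = (4/3)·(1 − 7.99/12.946) = 0.510

coefficient alpha = 0.510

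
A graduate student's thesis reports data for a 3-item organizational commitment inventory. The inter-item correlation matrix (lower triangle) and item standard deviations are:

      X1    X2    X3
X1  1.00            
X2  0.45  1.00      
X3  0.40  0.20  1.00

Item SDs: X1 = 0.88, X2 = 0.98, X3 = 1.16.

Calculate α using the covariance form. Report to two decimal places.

α = 0.60

Σσ²ᵢ = 0.88² + 0.98² + 1.16² = 3.0804
Covariances σ_ij = r_ij · s_i · s_j:
  σ(X1,X2) = 0.45 × 0.88 × 0.98 = 0.3881
  σ(X1,X3) = 0.40 × 0.88 × 1.16 = 0.4083
  σ(X2,X3) = 0.20 × 0.98 × 1.16 = 0.2274
σ²_T = Σσ²ᵢ + 2·Σσ_ij = 3.0804 + 2 × 1.0238 = 5.1280
α = (3/2)·(1 − 3.0804/5.1280) = 0.60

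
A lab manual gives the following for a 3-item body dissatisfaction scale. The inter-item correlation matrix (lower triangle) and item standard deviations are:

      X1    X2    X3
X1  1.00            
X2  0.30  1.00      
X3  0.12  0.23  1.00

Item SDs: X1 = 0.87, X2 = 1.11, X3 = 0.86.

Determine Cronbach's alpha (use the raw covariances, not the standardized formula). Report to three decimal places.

Σσ²ᵢ = 0.87² + 1.11² + 0.86² = 2.7286
Covariances σ_ij = r_ij · s_i · s_j:
  σ(X1,X2) = 0.30 × 0.87 × 1.11 = 0.2897
  σ(X1,X3) = 0.12 × 0.87 × 0.86 = 0.0898
  σ(X2,X3) = 0.23 × 1.11 × 0.86 = 0.2196
σ²_T = Σσ²ᵢ + 2·Σσ_ij = 2.7286 + 2 × 0.5991 = 3.9268
α = (3/2)·(1 − 2.7286/3.9268) = 0.458

Cronbach's alpha = 0.458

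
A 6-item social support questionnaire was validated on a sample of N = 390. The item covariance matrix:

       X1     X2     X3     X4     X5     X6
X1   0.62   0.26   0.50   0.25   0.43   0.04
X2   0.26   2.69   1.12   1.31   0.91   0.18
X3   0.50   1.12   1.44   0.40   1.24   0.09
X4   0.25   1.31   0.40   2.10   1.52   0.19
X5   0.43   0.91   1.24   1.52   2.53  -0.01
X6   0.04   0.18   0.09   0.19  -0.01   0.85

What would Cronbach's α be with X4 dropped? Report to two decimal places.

Remaining items: X1, X2, X3, X5, X6 (k = 5).
sum of item variances = 0.62 + 2.69 + 1.44 + 2.53 + 0.85 = 8.13
σ²_total = 8.13 + 2 × 4.76 = 17.65
α (item deleted) = (5/4)·(1 − 8.13/17.65) = 0.67

α = 0.67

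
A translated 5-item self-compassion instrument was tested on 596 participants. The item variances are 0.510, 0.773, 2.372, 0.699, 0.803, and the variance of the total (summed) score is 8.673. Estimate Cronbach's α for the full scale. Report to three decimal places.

Σσᵢ² = 0.510 + 0.773 + 2.372 + 0.699 + 0.803 = 5.157
α = (k/(k−1))·(1 − Σσᵢ²/σ²_T) = (5/4)·(1 − 5.157/8.673) = 0.507

Cronbach's α = 0.507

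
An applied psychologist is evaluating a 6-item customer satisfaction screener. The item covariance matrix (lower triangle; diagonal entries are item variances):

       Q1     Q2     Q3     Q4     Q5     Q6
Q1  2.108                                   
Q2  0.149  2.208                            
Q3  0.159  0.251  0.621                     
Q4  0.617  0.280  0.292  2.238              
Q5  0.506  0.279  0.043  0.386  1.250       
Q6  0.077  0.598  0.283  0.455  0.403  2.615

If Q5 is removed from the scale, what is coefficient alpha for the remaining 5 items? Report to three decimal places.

α = 0.490

Remaining items: Q1, Q2, Q3, Q4, Q6 (k = 5).
sum of item variances = 2.108 + 2.208 + 0.621 + 2.238 + 2.615 = 9.790
Var(T) = 9.790 + 2 × 3.161 = 16.112
α (item deleted) = (5/4)·(1 − 9.790/16.112) = 0.490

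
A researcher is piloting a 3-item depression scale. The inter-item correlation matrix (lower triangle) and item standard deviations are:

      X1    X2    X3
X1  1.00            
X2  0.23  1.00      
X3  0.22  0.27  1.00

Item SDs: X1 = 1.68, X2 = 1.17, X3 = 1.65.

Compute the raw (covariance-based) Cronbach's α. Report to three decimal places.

Cronbach's α = 0.471

Σσ²ᵢ = 1.68² + 1.17² + 1.65² = 6.9138
Covariances σ_ij = r_ij · s_i · s_j:
  σ(X1,X2) = 0.23 × 1.68 × 1.17 = 0.4521
  σ(X1,X3) = 0.22 × 1.68 × 1.65 = 0.6098
  σ(X2,X3) = 0.27 × 1.17 × 1.65 = 0.5212
σ²_T = Σσ²ᵢ + 2·Σσ_ij = 6.9138 + 2 × 1.5831 = 10.0800
α = (3/2)·(1 − 6.9138/10.0800) = 0.471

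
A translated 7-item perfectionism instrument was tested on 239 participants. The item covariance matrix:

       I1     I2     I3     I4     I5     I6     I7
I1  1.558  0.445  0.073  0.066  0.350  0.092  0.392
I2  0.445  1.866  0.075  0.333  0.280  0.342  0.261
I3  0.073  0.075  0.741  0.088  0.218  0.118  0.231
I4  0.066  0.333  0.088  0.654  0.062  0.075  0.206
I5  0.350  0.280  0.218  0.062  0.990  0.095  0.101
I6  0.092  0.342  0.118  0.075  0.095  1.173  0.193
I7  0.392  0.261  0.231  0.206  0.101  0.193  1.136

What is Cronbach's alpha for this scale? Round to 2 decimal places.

Σσ²ᵢ = 1.558 + 1.866 + 0.741 + 0.654 + 0.990 + 1.173 + 1.136 = 8.118
Sum of off-diagonal covariances = 4.096
Var(T) = 8.118 + 2 × 4.096 = 16.310
α = (k/(k−1))·(1 − Σσ²ᵢ/Var(T)) = (7/6)·(1 − 8.118/16.310) = 0.59

α = 0.59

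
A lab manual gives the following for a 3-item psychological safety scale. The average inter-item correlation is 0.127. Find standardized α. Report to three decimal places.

Standardized α = k·r̄ / (1 + (k−1)·r̄) = 3 × 0.127 / (1 + 2 × 0.127)
  = 0.3810 / 1.2540 = 0.304

standardized α = 0.304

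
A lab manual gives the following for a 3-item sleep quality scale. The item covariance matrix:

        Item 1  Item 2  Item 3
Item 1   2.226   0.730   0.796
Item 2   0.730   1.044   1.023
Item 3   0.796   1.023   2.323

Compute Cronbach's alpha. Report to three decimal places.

α = 0.715

Σσ²ᵢ = 2.226 + 1.044 + 2.323 = 5.593
Sum of the distinct covariances = 2.549
σ²_total = 5.593 + 2 × 2.549 = 10.691
α = (k/(k−1))·(1 − Σσ²ᵢ/σ²_total) = (3/2)·(1 − 5.593/10.691) = 0.715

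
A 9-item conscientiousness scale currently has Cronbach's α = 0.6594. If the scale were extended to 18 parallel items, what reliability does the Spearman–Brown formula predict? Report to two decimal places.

Length factor m = 18/9 = 2.0000
α' = m·α / (1 + (m−1)·α)
   = 18/9 × 0.6594 / (1 + (18/9 − 1) × 0.6594)
   = 1.3188 / 1.6594 = 0.79

predicted reliability = 0.79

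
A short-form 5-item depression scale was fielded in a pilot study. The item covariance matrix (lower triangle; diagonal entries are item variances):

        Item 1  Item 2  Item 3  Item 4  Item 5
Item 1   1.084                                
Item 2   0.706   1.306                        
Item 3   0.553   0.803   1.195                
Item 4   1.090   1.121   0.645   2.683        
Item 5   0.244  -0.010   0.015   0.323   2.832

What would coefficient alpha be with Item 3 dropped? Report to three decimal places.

coefficient alpha = 0.624

Remaining items: Item 1, Item 2, Item 4, Item 5 (k = 4).
Σσᵢ² = 1.084 + 1.306 + 2.683 + 2.832 = 7.905
total variance = 7.905 + 2 × 3.474 = 14.853
α (item deleted) = (4/3)·(1 − 7.905/14.853) = 0.624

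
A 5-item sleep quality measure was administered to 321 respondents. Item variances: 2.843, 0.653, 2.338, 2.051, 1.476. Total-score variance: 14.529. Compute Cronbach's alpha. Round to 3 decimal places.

ΣVar(i) = 2.843 + 0.653 + 2.338 + 2.051 + 1.476 = 9.361
α = (k/(k−1))·(1 − ΣVar(i)/total variance) = (5/4)·(1 − 9.361/14.529) = 0.445

α = 0.445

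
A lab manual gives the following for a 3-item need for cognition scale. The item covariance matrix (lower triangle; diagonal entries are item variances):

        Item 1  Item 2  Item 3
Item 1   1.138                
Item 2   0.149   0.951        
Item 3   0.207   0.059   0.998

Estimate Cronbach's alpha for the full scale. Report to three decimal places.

α = 0.318

sum of item variances = 1.138 + 0.951 + 0.998 = 3.087
Sum of the distinct covariances = 0.415
total variance = 3.087 + 2 × 0.415 = 3.917
α = (k/(k−1))·(1 − sum of item variances/total variance) = (3/2)·(1 − 3.087/3.917) = 0.318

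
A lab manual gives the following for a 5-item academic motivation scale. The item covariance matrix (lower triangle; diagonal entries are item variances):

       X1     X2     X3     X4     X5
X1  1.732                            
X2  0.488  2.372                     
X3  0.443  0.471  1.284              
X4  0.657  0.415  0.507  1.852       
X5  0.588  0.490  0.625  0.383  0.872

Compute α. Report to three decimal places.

α = 0.694

sum of item variances = 1.732 + 2.372 + 1.284 + 1.852 + 0.872 = 8.112
Σ_{i<j} σ_ij = 5.067
σ²_T = 8.112 + 2 × 5.067 = 18.246
α = (k/(k−1))·(1 − sum of item variances/σ²_T) = (5/4)·(1 − 8.112/18.246) = 0.694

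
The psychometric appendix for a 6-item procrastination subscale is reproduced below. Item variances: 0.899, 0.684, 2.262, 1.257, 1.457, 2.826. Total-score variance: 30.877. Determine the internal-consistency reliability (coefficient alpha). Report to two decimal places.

coefficient alpha = 0.84

sum of item variances = 0.899 + 0.684 + 2.262 + 1.257 + 1.457 + 2.826 = 9.385
α = (k/(k−1))·(1 − sum of item variances/Var(T)) = (6/5)·(1 − 9.385/30.877) = 0.84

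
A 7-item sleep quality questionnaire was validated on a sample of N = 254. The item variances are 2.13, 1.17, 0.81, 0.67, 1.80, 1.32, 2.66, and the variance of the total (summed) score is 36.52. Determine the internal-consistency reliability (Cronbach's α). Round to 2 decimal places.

sum of item variances = 2.13 + 1.17 + 0.81 + 0.67 + 1.80 + 1.32 + 2.66 = 10.56
α = (k/(k−1))·(1 − sum of item variances/total variance) = (7/6)·(1 − 10.56/36.52) = 0.83

α = 0.83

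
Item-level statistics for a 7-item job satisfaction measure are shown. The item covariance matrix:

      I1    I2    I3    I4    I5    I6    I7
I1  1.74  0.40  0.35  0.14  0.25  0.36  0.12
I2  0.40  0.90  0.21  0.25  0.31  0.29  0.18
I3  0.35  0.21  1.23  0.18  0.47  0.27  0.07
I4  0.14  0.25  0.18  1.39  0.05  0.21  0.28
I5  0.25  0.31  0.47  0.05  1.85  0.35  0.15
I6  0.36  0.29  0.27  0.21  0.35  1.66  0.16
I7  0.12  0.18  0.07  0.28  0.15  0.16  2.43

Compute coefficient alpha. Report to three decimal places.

Σσ²ᵢ = 1.74 + 0.90 + 1.23 + 1.39 + 1.85 + 1.66 + 2.43 = 11.20
Σ_{i<j} σ_ij = 5.05
σ²_T = 11.20 + 2 × 5.05 = 21.30
α = (k/(k−1))·(1 − Σσ²ᵢ/σ²_T) = (7/6)·(1 − 11.20/21.30) = 0.553

coefficient alpha = 0.553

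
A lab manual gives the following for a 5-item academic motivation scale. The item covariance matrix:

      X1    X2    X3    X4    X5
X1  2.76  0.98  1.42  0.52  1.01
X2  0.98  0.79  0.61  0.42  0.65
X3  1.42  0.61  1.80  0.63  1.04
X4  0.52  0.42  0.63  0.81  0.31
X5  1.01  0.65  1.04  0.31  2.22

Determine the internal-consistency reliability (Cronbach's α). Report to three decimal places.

α = 0.805

Σσᵢ² = 2.76 + 0.79 + 1.80 + 0.81 + 2.22 = 8.38
Σ_{i<j} σ_ij = 7.59
Var(T) = 8.38 + 2 × 7.59 = 23.56
α = (k/(k−1))·(1 − Σσᵢ²/Var(T)) = (5/4)·(1 − 8.38/23.56) = 0.805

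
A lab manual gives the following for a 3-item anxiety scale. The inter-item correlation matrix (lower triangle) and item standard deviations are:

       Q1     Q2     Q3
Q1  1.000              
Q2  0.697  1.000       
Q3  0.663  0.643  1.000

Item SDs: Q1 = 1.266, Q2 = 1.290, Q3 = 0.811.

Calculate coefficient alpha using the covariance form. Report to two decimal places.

coefficient alpha = 0.84

Σσ²ᵢ = 1.266² + 1.290² + 0.811² = 3.9246
Covariances σ_ij = r_ij · s_i · s_j:
  σ(Q1,Q2) = 0.697 × 1.266 × 1.290 = 1.1383
  σ(Q1,Q3) = 0.663 × 1.266 × 0.811 = 0.6807
  σ(Q2,Q3) = 0.643 × 1.290 × 0.811 = 0.6727
σ²_T = Σσ²ᵢ + 2·Σσ_ij = 3.9246 + 2 × 2.4917 = 8.9080
α = (3/2)·(1 − 3.9246/8.9080) = 0.84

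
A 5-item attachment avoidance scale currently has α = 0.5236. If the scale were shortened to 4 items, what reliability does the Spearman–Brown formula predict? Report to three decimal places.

predicted reliability = 0.468

Length factor m = 4/5 = 0.8000
α' = m·α / (1 − (1−m)·α)
   = 4/5 × 0.5236 / (1 − (1 − 4/5) × 0.5236)
   = 0.4189 / 0.8953 = 0.468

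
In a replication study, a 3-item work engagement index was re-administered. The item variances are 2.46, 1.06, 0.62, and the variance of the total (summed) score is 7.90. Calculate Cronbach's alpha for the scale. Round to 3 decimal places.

Cronbach's alpha = 0.714

sum of item variances = 2.46 + 1.06 + 0.62 = 4.14
α = (k/(k−1))·(1 − sum of item variances/Var(T)) = (3/2)·(1 − 4.14/7.90) = 0.714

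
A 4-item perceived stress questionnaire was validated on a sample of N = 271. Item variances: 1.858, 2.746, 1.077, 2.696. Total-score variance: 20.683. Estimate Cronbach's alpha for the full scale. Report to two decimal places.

α = 0.79

ΣVar(i) = 1.858 + 2.746 + 1.077 + 2.696 = 8.377
α = (k/(k−1))·(1 − ΣVar(i)/σ²_T) = (4/3)·(1 − 8.377/20.683) = 0.79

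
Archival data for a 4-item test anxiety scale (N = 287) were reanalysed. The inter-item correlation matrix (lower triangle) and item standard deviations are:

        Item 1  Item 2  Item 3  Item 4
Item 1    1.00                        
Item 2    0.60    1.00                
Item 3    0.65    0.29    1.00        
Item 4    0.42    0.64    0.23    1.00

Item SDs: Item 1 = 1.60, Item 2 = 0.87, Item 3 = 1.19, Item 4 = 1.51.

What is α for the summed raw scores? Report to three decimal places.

Σσ²ᵢ = 1.60² + 0.87² + 1.19² + 1.51² = 7.0131
Covariances σ_ij = r_ij · s_i · s_j:
  σ(Item 1,Item 2) = 0.60 × 1.60 × 0.87 = 0.8352
  σ(Item 1,Item 3) = 0.65 × 1.60 × 1.19 = 1.2376
  σ(Item 1,Item 4) = 0.42 × 1.60 × 1.51 = 1.0147
  σ(Item 2,Item 3) = 0.29 × 0.87 × 1.19 = 0.3002
  σ(Item 2,Item 4) = 0.64 × 0.87 × 1.51 = 0.8408
  σ(Item 3,Item 4) = 0.23 × 1.19 × 1.51 = 0.4133
σ²_T = Σσ²ᵢ + 2·Σσ_ij = 7.0131 + 2 × 4.6418 = 16.2967
α = (4/3)·(1 − 7.0131/16.2967) = 0.760

α = 0.760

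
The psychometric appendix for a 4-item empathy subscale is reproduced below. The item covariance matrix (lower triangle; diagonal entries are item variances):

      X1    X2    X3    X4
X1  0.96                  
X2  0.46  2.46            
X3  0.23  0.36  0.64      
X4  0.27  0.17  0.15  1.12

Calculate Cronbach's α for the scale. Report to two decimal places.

Cronbach's α = 0.52

Σσ²ᵢ = 0.96 + 2.46 + 0.64 + 1.12 = 5.18
Sum of off-diagonal covariances = 1.64
σ²_total = 5.18 + 2 × 1.64 = 8.46
α = (k/(k−1))·(1 − Σσ²ᵢ/σ²_total) = (4/3)·(1 − 5.18/8.46) = 0.52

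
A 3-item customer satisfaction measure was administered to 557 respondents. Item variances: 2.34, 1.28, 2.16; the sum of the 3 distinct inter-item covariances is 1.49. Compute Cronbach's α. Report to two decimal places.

Σσ²ᵢ = 2.34 + 1.28 + 2.16 = 5.78
Sum of distinct covariances = 1.49
total variance = Σσ²ᵢ + 2·Σcov = 5.78 + 2 × 1.49 = 8.76
α = (3/2)·(1 − 5.78/8.76) = 0.51

Cronbach's α = 0.51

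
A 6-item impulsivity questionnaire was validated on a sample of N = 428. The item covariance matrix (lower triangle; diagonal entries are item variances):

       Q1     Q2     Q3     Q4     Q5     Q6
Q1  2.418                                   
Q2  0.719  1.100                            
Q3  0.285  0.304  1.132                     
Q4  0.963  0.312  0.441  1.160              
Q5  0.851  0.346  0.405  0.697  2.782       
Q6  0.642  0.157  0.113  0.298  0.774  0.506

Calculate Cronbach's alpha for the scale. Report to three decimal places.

ΣVar(i) = 2.418 + 1.100 + 1.132 + 1.160 + 2.782 + 0.506 = 9.098
Sum of the distinct covariances = 7.307
total variance = 9.098 + 2 × 7.307 = 23.712
α = (k/(k−1))·(1 − ΣVar(i)/total variance) = (6/5)·(1 − 9.098/23.712) = 0.740

Cronbach's alpha = 0.740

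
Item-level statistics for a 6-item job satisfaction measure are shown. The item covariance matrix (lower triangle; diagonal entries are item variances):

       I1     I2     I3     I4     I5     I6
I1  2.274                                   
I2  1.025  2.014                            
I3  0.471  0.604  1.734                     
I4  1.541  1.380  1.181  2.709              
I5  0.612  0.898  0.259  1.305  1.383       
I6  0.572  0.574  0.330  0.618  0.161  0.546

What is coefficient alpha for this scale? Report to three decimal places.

coefficient alpha = 0.821

ΣVar(i) = 2.274 + 2.014 + 1.734 + 2.709 + 1.383 + 0.546 = 10.660
Σ_{i<j} σ_ij = 11.531
total variance = 10.660 + 2 × 11.531 = 33.722
α = (k/(k−1))·(1 − ΣVar(i)/total variance) = (6/5)·(1 − 10.660/33.722) = 0.821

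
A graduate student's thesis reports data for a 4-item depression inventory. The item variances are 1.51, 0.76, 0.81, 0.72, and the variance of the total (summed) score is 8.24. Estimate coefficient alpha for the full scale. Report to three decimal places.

Σσ²ᵢ = 1.51 + 0.76 + 0.81 + 0.72 = 3.80
α = (k/(k−1))·(1 − Σσ²ᵢ/Var(T)) = (4/3)·(1 − 3.80/8.24) = 0.718

α = 0.718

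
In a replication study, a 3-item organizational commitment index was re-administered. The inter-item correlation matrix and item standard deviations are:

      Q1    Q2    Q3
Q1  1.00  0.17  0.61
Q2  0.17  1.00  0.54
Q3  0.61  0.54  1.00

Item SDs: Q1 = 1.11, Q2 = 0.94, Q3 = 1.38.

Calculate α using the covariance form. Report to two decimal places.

Σσ²ᵢ = 1.11² + 0.94² + 1.38² = 4.0201
Covariances σ_ij = r_ij · s_i · s_j:
  σ(Q1,Q2) = 0.17 × 1.11 × 0.94 = 0.1774
  σ(Q1,Q3) = 0.61 × 1.11 × 1.38 = 0.9344
  σ(Q2,Q3) = 0.54 × 0.94 × 1.38 = 0.7005
σ²_T = Σσ²ᵢ + 2·Σσ_ij = 4.0201 + 2 × 1.8123 = 7.6447
α = (3/2)·(1 − 4.0201/7.6447) = 0.71

α = 0.71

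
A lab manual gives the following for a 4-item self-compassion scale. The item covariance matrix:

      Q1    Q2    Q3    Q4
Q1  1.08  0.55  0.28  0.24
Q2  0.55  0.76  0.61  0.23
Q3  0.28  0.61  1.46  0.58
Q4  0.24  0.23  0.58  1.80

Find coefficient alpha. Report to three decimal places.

Σσ²ᵢ = 1.08 + 0.76 + 1.46 + 1.80 = 5.10
Sum of off-diagonal covariances = 2.49
σ²_T = 5.10 + 2 × 2.49 = 10.08
α = (k/(k−1))·(1 − Σσ²ᵢ/σ²_T) = (4/3)·(1 − 5.10/10.08) = 0.659

α = 0.659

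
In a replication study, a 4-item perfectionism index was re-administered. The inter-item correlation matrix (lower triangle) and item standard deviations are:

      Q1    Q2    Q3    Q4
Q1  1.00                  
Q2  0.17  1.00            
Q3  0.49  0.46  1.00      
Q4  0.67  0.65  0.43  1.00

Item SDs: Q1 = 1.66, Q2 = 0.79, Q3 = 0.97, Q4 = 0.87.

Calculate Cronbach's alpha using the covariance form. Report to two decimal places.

Cronbach's alpha = 0.74

Σσ²ᵢ = 1.66² + 0.79² + 0.97² + 0.87² = 5.0775
Covariances σ_ij = r_ij · s_i · s_j:
  σ(Q1,Q2) = 0.17 × 1.66 × 0.79 = 0.2229
  σ(Q1,Q3) = 0.49 × 1.66 × 0.97 = 0.7890
  σ(Q1,Q4) = 0.67 × 1.66 × 0.87 = 0.9676
  σ(Q2,Q3) = 0.46 × 0.79 × 0.97 = 0.3525
  σ(Q2,Q4) = 0.65 × 0.79 × 0.87 = 0.4467
  σ(Q3,Q4) = 0.43 × 0.97 × 0.87 = 0.3629
σ²_T = Σσ²ᵢ + 2·Σσ_ij = 5.0775 + 2 × 3.1416 = 11.3607
α = (4/3)·(1 − 5.0775/11.3607) = 0.74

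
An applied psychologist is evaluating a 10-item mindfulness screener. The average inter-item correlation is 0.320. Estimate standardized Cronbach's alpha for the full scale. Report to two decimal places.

Standardized α = k·r̄ / (1 + (k−1)·r̄) = 10 × 0.320 / (1 + 9 × 0.320)
  = 3.2000 / 3.8800 = 0.82

α = 0.82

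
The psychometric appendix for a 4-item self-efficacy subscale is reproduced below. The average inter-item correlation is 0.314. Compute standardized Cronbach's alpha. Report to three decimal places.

α = 0.647

Standardized α = k·r̄ / (1 + (k−1)·r̄) = 4 × 0.314 / (1 + 3 × 0.314)
  = 1.2560 / 1.9420 = 0.647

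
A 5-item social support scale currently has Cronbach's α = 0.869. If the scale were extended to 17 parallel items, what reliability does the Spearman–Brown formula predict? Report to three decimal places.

Length factor m = 17/5 = 3.4000
α' = m·α / (1 + (m−1)·α)
   = 17/5 × 0.869 / (1 + (17/5 − 1) × 0.869)
   = 2.9546 / 3.0856 = 0.958

predicted reliability = 0.958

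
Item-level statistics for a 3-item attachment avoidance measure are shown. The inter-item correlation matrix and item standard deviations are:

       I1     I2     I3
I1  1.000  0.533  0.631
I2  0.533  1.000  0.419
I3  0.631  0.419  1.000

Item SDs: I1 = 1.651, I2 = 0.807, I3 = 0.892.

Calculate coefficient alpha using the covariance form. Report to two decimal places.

coefficient alpha = 0.72

Σσ²ᵢ = 1.651² + 0.807² + 0.892² = 4.1727
Covariances σ_ij = r_ij · s_i · s_j:
  σ(I1,I2) = 0.533 × 1.651 × 0.807 = 0.7101
  σ(I1,I3) = 0.631 × 1.651 × 0.892 = 0.9293
  σ(I2,I3) = 0.419 × 0.807 × 0.892 = 0.3016
σ²_T = Σσ²ᵢ + 2·Σσ_ij = 4.1727 + 2 × 1.9410 = 8.0547
α = (3/2)·(1 − 4.1727/8.0547) = 0.72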